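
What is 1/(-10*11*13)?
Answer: -1/1430 ≈ -0.00069930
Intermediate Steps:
1/(-10*11*13) = 1/(-110*13) = 1/(-1430) = -1/1430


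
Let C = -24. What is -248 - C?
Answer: -224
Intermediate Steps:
-248 - C = -248 - 1*(-24) = -248 + 24 = -224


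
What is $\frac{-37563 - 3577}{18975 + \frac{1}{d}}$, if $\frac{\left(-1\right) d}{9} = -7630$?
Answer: $- \frac{2825083800}{1303013251} \approx -2.1681$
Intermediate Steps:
$d = 68670$ ($d = \left(-9\right) \left(-7630\right) = 68670$)
$\frac{-37563 - 3577}{18975 + \frac{1}{d}} = \frac{-37563 - 3577}{18975 + \frac{1}{68670}} = - \frac{41140}{18975 + \frac{1}{68670}} = - \frac{41140}{\frac{1303013251}{68670}} = \left(-41140\right) \frac{68670}{1303013251} = - \frac{2825083800}{1303013251}$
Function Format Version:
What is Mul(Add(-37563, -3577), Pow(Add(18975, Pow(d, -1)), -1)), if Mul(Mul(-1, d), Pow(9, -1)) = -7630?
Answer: Rational(-2825083800, 1303013251) ≈ -2.1681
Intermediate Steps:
d = 68670 (d = Mul(-9, -7630) = 68670)
Mul(Add(-37563, -3577), Pow(Add(18975, Pow(d, -1)), -1)) = Mul(Add(-37563, -3577), Pow(Add(18975, Pow(68670, -1)), -1)) = Mul(-41140, Pow(Add(18975, Rational(1, 68670)), -1)) = Mul(-41140, Pow(Rational(1303013251, 68670), -1)) = Mul(-41140, Rational(68670, 1303013251)) = Rational(-2825083800, 1303013251)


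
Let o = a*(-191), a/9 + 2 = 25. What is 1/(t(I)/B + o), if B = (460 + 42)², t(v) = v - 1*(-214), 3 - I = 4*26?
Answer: -252004/9963482035 ≈ -2.5293e-5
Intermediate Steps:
I = -101 (I = 3 - 4*26 = 3 - 1*104 = 3 - 104 = -101)
t(v) = 214 + v (t(v) = v + 214 = 214 + v)
a = 207 (a = -18 + 9*25 = -18 + 225 = 207)
B = 252004 (B = 502² = 252004)
o = -39537 (o = 207*(-191) = -39537)
1/(t(I)/B + o) = 1/((214 - 101)/252004 - 39537) = 1/(113*(1/252004) - 39537) = 1/(113/252004 - 39537) = 1/(-9963482035/252004) = -252004/9963482035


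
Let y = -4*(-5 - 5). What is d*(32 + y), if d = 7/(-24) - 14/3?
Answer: -357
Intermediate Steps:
d = -119/24 (d = 7*(-1/24) - 14*⅓ = -7/24 - 14/3 = -119/24 ≈ -4.9583)
y = 40 (y = -4*(-10) = 40)
d*(32 + y) = -119*(32 + 40)/24 = -119/24*72 = -357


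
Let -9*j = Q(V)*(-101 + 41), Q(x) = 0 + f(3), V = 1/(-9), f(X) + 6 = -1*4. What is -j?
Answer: 200/3 ≈ 66.667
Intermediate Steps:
f(X) = -10 (f(X) = -6 - 1*4 = -6 - 4 = -10)
V = -⅑ ≈ -0.11111
Q(x) = -10 (Q(x) = 0 - 10 = -10)
j = -200/3 (j = -(-10)*(-101 + 41)/9 = -(-10)*(-60)/9 = -⅑*600 = -200/3 ≈ -66.667)
-j = -1*(-200/3) = 200/3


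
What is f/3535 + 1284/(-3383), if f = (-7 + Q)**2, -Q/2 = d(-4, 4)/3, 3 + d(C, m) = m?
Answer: -39060853/107630145 ≈ -0.36292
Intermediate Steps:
d(C, m) = -3 + m
Q = -2/3 (Q = -2*(-3 + 4)/3 = -2/3 ≈ -0.66667)
f = 529/9 (f = (-7 - 2/3)**2 = (-23/3)**2 = 529/9 ≈ 58.778)
f/3535 + 1284/(-3383) = (529/9)/3535 + 1284/(-3383) = (529/9)*(1/3535) + 1284*(-1/3383) = 529/31815 - 1284/3383 = -39060853/107630145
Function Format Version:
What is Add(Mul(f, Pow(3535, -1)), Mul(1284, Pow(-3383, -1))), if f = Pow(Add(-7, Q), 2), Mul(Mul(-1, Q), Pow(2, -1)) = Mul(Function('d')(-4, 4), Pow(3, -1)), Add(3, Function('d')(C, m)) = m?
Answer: Rational(-39060853, 107630145) ≈ -0.36292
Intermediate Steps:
Function('d')(C, m) = Add(-3, m)
Q = Rational(-2, 3) (Q = Mul(-2, Mul(Add(-3, 4), Pow(3, -1))) = Mul(-2, Mul(1, Rational(1, 3))) = Mul(-2, Rational(1, 3)) = Rational(-2, 3) ≈ -0.66667)
f = Rational(529, 9) (f = Pow(Add(-7, Rational(-2, 3)), 2) = Pow(Rational(-23, 3), 2) = Rational(529, 9) ≈ 58.778)
Add(Mul(f, Pow(3535, -1)), Mul(1284, Pow(-3383, -1))) = Add(Mul(Rational(529, 9), Pow(3535, -1)), Mul(1284, Pow(-3383, -1))) = Add(Mul(Rational(529, 9), Rational(1, 3535)), Mul(1284, Rational(-1, 3383))) = Add(Rational(529, 31815), Rational(-1284, 3383)) = Rational(-39060853, 107630145)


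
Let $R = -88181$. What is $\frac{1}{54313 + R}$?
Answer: $- \frac{1}{33868} \approx -2.9526 \cdot 10^{-5}$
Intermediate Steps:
$\frac{1}{54313 + R} = \frac{1}{54313 - 88181} = \frac{1}{-33868} = - \frac{1}{33868}$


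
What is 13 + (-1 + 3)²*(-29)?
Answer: -103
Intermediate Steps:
13 + (-1 + 3)²*(-29) = 13 + 2²*(-29) = 13 + 4*(-29) = 13 - 116 = -103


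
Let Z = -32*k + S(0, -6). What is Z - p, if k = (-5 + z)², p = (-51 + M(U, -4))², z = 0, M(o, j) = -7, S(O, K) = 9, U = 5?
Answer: -4155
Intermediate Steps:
p = 3364 (p = (-51 - 7)² = (-58)² = 3364)
k = 25 (k = (-5 + 0)² = (-5)² = 25)
Z = -791 (Z = -32*25 + 9 = -800 + 9 = -791)
Z - p = -791 - 1*3364 = -791 - 3364 = -4155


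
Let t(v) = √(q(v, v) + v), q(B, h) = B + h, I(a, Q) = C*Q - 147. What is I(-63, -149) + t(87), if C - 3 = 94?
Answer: -14600 + 3*√29 ≈ -14584.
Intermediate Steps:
C = 97 (C = 3 + 94 = 97)
I(a, Q) = -147 + 97*Q (I(a, Q) = 97*Q - 147 = -147 + 97*Q)
t(v) = √3*√v (t(v) = √((v + v) + v) = √(2*v + v) = √(3*v) = √3*√v)
I(-63, -149) + t(87) = (-147 + 97*(-149)) + √3*√87 = (-147 - 14453) + 3*√29 = -14600 + 3*√29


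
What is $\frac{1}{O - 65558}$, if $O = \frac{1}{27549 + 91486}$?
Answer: $- \frac{119035}{7803696529} \approx -1.5254 \cdot 10^{-5}$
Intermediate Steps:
$O = \frac{1}{119035} \approx 8.4009 \cdot 10^{-6}$
$\frac{1}{O - 65558} = \frac{1}{\frac{1}{119035} - 65558} = \frac{1}{- \frac{7803696529}{119035}} = - \frac{119035}{7803696529}$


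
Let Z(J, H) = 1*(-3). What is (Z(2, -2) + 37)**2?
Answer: 1156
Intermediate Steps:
Z(J, H) = -3
(Z(2, -2) + 37)**2 = (-3 + 37)**2 = 34**2 = 1156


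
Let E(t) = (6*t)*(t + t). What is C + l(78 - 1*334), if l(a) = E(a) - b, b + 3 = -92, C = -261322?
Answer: 525205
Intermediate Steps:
b = -95 (b = -3 - 92 = -95)
E(t) = 12*t² (E(t) = (6*t)*(2*t) = 12*t²)
l(a) = 95 + 12*a² (l(a) = 12*a² - 1*(-95) = 12*a² + 95 = 95 + 12*a²)
C + l(78 - 1*334) = -261322 + (95 + 12*(78 - 1*334)²) = -261322 + (95 + 12*(78 - 334)²) = -261322 + (95 + 12*(-256)²) = -261322 + (95 + 12*65536) = -261322 + (95 + 786432) = -261322 + 786527 = 525205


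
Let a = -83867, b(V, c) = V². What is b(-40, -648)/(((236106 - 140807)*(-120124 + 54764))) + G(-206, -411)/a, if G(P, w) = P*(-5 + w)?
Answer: -6672230793308/6529824487361 ≈ -1.0218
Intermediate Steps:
b(-40, -648)/(((236106 - 140807)*(-120124 + 54764))) + G(-206, -411)/a = (-40)²/(((236106 - 140807)*(-120124 + 54764))) - 206*(-5 - 411)/(-83867) = 1600/((95299*(-65360))) - 206*(-416)*(-1/83867) = 1600/(-6228742640) + 85696*(-1/83867) = 1600*(-1/6228742640) - 85696/83867 = -20/77859283 - 85696/83867 = -6672230793308/6529824487361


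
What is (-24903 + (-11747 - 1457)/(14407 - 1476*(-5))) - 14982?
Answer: -868987699/21787 ≈ -39886.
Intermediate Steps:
(-24903 + (-11747 - 1457)/(14407 - 1476*(-5))) - 14982 = (-24903 - 13204/(14407 + 7380)) - 14982 = (-24903 - 13204/21787) - 14982 = -542574865/21787 - 14982 = -868987699/21787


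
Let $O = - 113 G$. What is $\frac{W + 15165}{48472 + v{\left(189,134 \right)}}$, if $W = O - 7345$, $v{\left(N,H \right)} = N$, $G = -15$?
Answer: $\frac{9515}{48661} \approx 0.19554$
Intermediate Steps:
$O = 1695$ ($O = \left(-113\right) \left(-15\right) = 1695$)
$W = -5650$ ($W = 1695 - 7345 = -5650$)
$\frac{W + 15165}{48472 + v{\left(189,134 \right)}} = \frac{-5650 + 15165}{48472 + 189} = \frac{9515}{48661}$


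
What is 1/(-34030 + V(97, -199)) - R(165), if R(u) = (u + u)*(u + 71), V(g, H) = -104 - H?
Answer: -2642857801/33935 ≈ -77880.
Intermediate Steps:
R(u) = 2*u*(71 + u) (R(u) = (2*u)*(71 + u) = 2*u*(71 + u))
1/(-34030 + V(97, -199)) - R(165) = 1/(-34030 + (-104 - 1*(-199))) - 2*165*(71 + 165) = 1/(-34030 + (-104 + 199)) - 2*165*236 = 1/(-34030 + 95) - 1*77880 = 1/(-33935) - 77880 = -1/33935 - 77880 = -2642857801/33935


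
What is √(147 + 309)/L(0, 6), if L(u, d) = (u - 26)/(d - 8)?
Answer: 2*√114/13 ≈ 1.6426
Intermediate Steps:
L(u, d) = (-26 + u)/(-8 + d)
√(147 + 309)/L(0, 6) = √(147 + 309)/(((-26 + 0)/(-8 + 6))) = √456/((-26/(-2))) = (2*√114)/((-½*(-26))) = (2*√114)/13 = (2*√114)*(1/13) = 2*√114/13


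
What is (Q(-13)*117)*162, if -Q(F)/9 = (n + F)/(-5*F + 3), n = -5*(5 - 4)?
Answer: 767637/17 ≈ 45155.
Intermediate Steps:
n = -5 (n = -5*1 = -5)
Q(F) = -9*(-5 + F)/(3 - 5*F) (Q(F) = -9*(-5 + F)/(-5*F + 3) = -9*(-5 + F)/(3 - 5*F))
(Q(-13)*117)*162 = ((9*(-5 - 13)/(-3 + 5*(-13)))*117)*162 = ((9*(-18)/(-3 - 65))*117)*162 = ((9*(-18)/(-68))*117)*162 = ((9*(-1/68)*(-18))*117)*162 = ((81/34)*117)*162 = (9477/34)*162 = 767637/17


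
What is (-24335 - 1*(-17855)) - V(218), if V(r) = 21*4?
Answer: -6564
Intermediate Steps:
V(r) = 84
(-24335 - 1*(-17855)) - V(218) = (-24335 - 1*(-17855)) - 1*84 = (-24335 + 17855) - 84 = -6480 - 84 = -6564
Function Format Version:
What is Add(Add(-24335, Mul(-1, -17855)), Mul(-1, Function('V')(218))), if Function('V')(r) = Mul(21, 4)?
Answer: -6564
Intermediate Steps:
Function('V')(r) = 84
Add(Add(-24335, Mul(-1, -17855)), Mul(-1, Function('V')(218))) = Add(Add(-24335, Mul(-1, -17855)), Mul(-1, 84)) = Add(Add(-24335, 17855), -84) = Add(-6480, -84) = -6564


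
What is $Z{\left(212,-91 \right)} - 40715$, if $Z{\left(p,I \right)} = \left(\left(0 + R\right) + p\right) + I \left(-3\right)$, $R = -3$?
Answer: $-40233$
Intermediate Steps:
$Z{\left(p,I \right)} = -3 + p - 3 I$ ($Z{\left(p,I \right)} = \left(\left(0 - 3\right) + p\right) + I \left(-3\right) = \left(-3 + p\right) - 3 I = -3 + p - 3 I$)
$Z{\left(212,-91 \right)} - 40715 = \left(-3 + 212 - -273\right) - 40715 = \left(-3 + 212 + 273\right) - 40715 = 482 - 40715 = -40233$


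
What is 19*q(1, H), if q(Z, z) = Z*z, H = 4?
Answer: 76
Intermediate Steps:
19*q(1, H) = 19*(1*4) = 19*4 = 76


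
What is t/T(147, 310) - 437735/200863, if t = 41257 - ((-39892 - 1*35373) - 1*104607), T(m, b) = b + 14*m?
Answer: 43380077847/475643584 ≈ 91.203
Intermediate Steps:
t = 221129 (t = 41257 - ((-39892 - 35373) - 104607) = 41257 - (-75265 - 104607) = 41257 - 1*(-179872) = 41257 + 179872 = 221129)
t/T(147, 310) - 437735/200863 = 221129/(310 + 14*147) - 437735/200863 = 221129/(310 + 2058) - 437735*1/200863 = 221129/2368 - 437735/200863 = 43380077847/475643584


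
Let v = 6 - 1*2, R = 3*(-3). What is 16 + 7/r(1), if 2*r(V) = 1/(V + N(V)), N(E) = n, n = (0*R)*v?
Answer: 30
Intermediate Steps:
R = -9
v = 4 (v = 6 - 2 = 4)
n = 0 (n = (0*(-9))*4 = 0*4 = 0)
N(E) = 0
r(V) = 1/(2*V) (r(V) = 1/(2*(V + 0)) = 1/(2*V))
16 + 7/r(1) = 16 + 7/(((½)/1)) = 16 + 7/(((½)*1)) = 16 + 7/(½) = 16 + 7*2 = 16 + 14 = 30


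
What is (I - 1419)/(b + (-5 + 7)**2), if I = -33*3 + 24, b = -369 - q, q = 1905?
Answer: 747/1135 ≈ 0.65815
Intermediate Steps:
b = -2274 (b = -369 - 1*1905 = -369 - 1905 = -2274)
I = -75 (I = -99 + 24 = -75)
(I - 1419)/(b + (-5 + 7)**2) = (-75 - 1419)/(-2274 + (-5 + 7)**2) = -1494/(-2274 + 2**2) = -1494/(-2274 + 4) = -1494/(-2270) = -1494*(-1/2270) = 747/1135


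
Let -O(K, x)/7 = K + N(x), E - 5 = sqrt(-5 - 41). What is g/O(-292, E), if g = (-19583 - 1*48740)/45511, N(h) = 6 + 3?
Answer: -68323/90157291 ≈ -0.00075782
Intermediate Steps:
N(h) = 9
E = 5 + I*sqrt(46) (E = 5 + sqrt(-5 - 41) = 5 + sqrt(-46) = 5 + I*sqrt(46) ≈ 5.0 + 6.7823*I)
O(K, x) = -63 - 7*K (O(K, x) = -7*(K + 9) = -7*(9 + K) = -63 - 7*K)
g = -68323/45511 (g = (-19583 - 48740)*(1/45511) = -68323*1/45511 = -68323/45511 ≈ -1.5012)
g/O(-292, E) = -68323/(45511*(-63 - 7*(-292))) = -68323/(45511*(-63 + 2044)) = -68323/45511/1981 = -68323/45511*1/1981 = -68323/90157291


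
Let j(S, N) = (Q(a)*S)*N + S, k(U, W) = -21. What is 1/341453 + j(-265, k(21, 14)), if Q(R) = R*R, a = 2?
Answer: 7510258736/341453 ≈ 21995.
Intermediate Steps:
Q(R) = R²
j(S, N) = S + 4*N*S (j(S, N) = (2²*S)*N + S = (4*S)*N + S = 4*N*S + S = S + 4*N*S)
1/341453 + j(-265, k(21, 14)) = 1/341453 - 265*(1 + 4*(-21)) = 1/341453 - 265*(1 - 84) = 1/341453 - 265*(-83) = 1/341453 + 21995 = 7510258736/341453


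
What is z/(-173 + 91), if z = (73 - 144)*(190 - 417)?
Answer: -16117/82 ≈ -196.55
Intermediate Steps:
z = 16117 (z = -71*(-227) = 16117)
z/(-173 + 91) = 16117/(-173 + 91) = 16117/(-82) = 16117*(-1/82) = -16117/82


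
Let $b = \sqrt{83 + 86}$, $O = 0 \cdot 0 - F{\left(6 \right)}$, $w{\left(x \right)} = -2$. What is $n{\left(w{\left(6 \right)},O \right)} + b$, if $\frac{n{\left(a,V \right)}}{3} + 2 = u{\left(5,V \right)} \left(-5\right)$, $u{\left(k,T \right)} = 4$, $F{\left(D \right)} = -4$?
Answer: $-53$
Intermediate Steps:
$O = 4$ ($O = 0 \cdot 0 - -4 = 0 + 4 = 4$)
$n{\left(a,V \right)} = -66$ ($n{\left(a,V \right)} = -6 + 3 \cdot 4 \left(-5\right) = -6 + 3 \left(-20\right) = -6 - 60 = -66$)
$b = 13$ ($b = \sqrt{169} = 13$)
$n{\left(w{\left(6 \right)},O \right)} + b = -66 + 13 = -53$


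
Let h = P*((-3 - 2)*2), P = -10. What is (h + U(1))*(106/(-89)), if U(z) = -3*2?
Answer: -9964/89 ≈ -111.96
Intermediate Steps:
U(z) = -6
h = 100 (h = -10*(-3 - 2)*2 = -(-50)*2 = -10*(-10) = 100)
(h + U(1))*(106/(-89)) = (100 - 6)*(106/(-89)) = 94*(106*(-1/89)) = 94*(-106/89) = -9964/89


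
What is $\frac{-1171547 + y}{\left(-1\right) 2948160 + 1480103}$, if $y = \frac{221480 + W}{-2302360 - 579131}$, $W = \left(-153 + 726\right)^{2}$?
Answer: $\frac{3375802686386}{4230193032987} \approx 0.79803$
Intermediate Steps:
$W = 328329$ ($W = 573^{2} = 328329$)
$y = - \frac{549809}{2881491}$ ($y = \frac{221480 + 328329}{-2302360 - 579131} = \frac{549809}{-2881491} = 549809 \left(- \frac{1}{2881491}\right) = - \frac{549809}{2881491} \approx -0.19081$)
$\frac{-1171547 + y}{\left(-1\right) 2948160 + 1480103} = \frac{-1171547 - \frac{549809}{2881491}}{\left(-1\right) 2948160 + 1480103} = - \frac{3375802686386}{2881491 \left(-2948160 + 1480103\right)} = - \frac{3375802686386}{2881491 \left(-1468057\right)} = \left(- \frac{3375802686386}{2881491}\right) \left(- \frac{1}{1468057}\right) = \frac{3375802686386}{4230193032987}$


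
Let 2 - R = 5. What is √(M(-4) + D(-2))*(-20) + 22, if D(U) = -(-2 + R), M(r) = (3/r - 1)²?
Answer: 22 - 5*√129 ≈ -34.789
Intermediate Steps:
M(r) = (-1 + 3/r)²
R = -3 (R = 2 - 1*5 = 2 - 5 = -3)
D(U) = 5 (D(U) = -(-2 - 3) = -1*(-5) = 5)
√(M(-4) + D(-2))*(-20) + 22 = √((-3 - 4)²/(-4)² + 5)*(-20) + 22 = √((1/16)*(-7)² + 5)*(-20) + 22 = √((1/16)*49 + 5)*(-20) + 22 = √(49/16 + 5)*(-20) + 22 = √(129/16)*(-20) + 22 = (√129/4)*(-20) + 22 = -5*√129 + 22 = 22 - 5*√129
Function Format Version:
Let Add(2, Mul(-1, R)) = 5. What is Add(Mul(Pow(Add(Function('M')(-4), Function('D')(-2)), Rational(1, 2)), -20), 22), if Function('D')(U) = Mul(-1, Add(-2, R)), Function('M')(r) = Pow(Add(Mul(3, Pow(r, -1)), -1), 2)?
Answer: Add(22, Mul(-5, Pow(129, Rational(1, 2)))) ≈ -34.789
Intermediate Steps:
Function('M')(r) = Pow(Add(-1, Mul(3, Pow(r, -1))), 2)
R = -3 (R = Add(2, Mul(-1, 5)) = Add(2, -5) = -3)
Function('D')(U) = 5 (Function('D')(U) = Mul(-1, Add(-2, -3)) = Mul(-1, -5) = 5)
Add(Mul(Pow(Add(Function('M')(-4), Function('D')(-2)), Rational(1, 2)), -20), 22) = Add(Mul(Pow(Add(Mul(Pow(-4, -2), Pow(Add(-3, -4), 2)), 5), Rational(1, 2)), -20), 22) = Add(Mul(Pow(Add(Mul(Rational(1, 16), Pow(-7, 2)), 5), Rational(1, 2)), -20), 22) = Add(Mul(Pow(Add(Mul(Rational(1, 16), 49), 5), Rational(1, 2)), -20), 22) = Add(Mul(Pow(Add(Rational(49, 16), 5), Rational(1, 2)), -20), 22) = Add(Mul(Pow(Rational(129, 16), Rational(1, 2)), -20), 22) = Add(Mul(Mul(Rational(1, 4), Pow(129, Rational(1, 2))), -20), 22) = Add(Mul(-5, Pow(129, Rational(1, 2))), 22) = Add(22, Mul(-5, Pow(129, Rational(1, 2))))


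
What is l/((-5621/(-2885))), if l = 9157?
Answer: 26417945/5621 ≈ 4699.9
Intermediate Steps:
l/((-5621/(-2885))) = 9157/((-5621/(-2885))) = 9157/((-5621*(-1/2885))) = 9157/(5621/2885) = 9157*(2885/5621) = 26417945/5621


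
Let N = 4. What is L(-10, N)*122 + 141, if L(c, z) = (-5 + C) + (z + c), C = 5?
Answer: -591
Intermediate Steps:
L(c, z) = c + z (L(c, z) = (-5 + 5) + (z + c) = 0 + (c + z) = c + z)
L(-10, N)*122 + 141 = (-10 + 4)*122 + 141 = -6*122 + 141 = -732 + 141 = -591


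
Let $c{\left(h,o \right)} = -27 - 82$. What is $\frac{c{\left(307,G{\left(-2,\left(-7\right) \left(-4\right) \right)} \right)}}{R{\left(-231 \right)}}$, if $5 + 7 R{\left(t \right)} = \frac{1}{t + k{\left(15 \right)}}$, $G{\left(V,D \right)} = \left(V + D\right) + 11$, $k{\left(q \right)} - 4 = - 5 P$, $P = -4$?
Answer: $\frac{22563}{148} \approx 152.45$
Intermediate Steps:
$k{\left(q \right)} = 24$ ($k{\left(q \right)} = 4 - -20 = 4 + 20 = 24$)
$G{\left(V,D \right)} = 11 + D + V$ ($G{\left(V,D \right)} = \left(D + V\right) + 11 = 11 + D + V$)
$c{\left(h,o \right)} = -109$
$R{\left(t \right)} = - \frac{5}{7} + \frac{1}{7 \left(24 + t\right)}$ ($R{\left(t \right)} = - \frac{5}{7} + \frac{1}{7 \left(t + 24\right)} = - \frac{5}{7} + \frac{1}{7 \left(24 + t\right)}$)
$\frac{c{\left(307,G{\left(-2,\left(-7\right) \left(-4\right) \right)} \right)}}{R{\left(-231 \right)}} = - \frac{109}{\frac{1}{7} \frac{1}{24 - 231} \left(-119 - -1155\right)} = - \frac{109}{\frac{1}{7} \frac{1}{-207} \left(-119 + 1155\right)} = - \frac{109}{\frac{1}{7} \left(- \frac{1}{207}\right) 1036} = - \frac{109}{- \frac{148}{207}} = \left(-109\right) \left(- \frac{207}{148}\right) = \frac{22563}{148}$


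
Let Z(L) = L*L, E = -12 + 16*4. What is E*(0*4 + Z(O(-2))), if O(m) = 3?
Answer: 468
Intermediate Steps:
E = 52 (E = -12 + 64 = 52)
Z(L) = L²
E*(0*4 + Z(O(-2))) = 52*(0*4 + 3²) = 52*(0 + 9) = 52*9 = 468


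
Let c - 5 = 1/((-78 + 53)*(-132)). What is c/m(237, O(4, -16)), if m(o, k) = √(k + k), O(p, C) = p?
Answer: 16501*√2/13200 ≈ 1.7679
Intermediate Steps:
m(o, k) = √2*√k (m(o, k) = √(2*k) = √2*√k)
c = 16501/3300 (c = 5 + 1/((-78 + 53)*(-132)) = 5 + 1/(-25*(-132)) = 5 + 1/3300 = 16501/3300 ≈ 5.0003)
c/m(237, O(4, -16)) = 16501/(3300*((√2*√4))) = 16501/(3300*((√2*2))) = 16501/(3300*((2*√2))) = 16501*(√2/4)/3300 = 16501*√2/13200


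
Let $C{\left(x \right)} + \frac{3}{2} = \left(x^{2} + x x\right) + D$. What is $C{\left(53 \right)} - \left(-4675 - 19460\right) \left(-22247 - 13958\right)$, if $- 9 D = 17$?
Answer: $- \frac{15728437087}{18} \approx -8.738 \cdot 10^{8}$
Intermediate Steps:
$D = - \frac{17}{9}$ ($D = \left(- \frac{1}{9}\right) 17 = - \frac{17}{9} \approx -1.8889$)
$C{\left(x \right)} = - \frac{61}{18} + 2 x^{2}$ ($C{\left(x \right)} = - \frac{3}{2} - \left(\frac{17}{9} - x^{2} - x x\right) = - \frac{3}{2} + \left(\left(x^{2} + x^{2}\right) - \frac{17}{9}\right) = - \frac{3}{2} + \left(2 x^{2} - \frac{17}{9}\right) = - \frac{3}{2} + \left(- \frac{17}{9} + 2 x^{2}\right) = - \frac{61}{18} + 2 x^{2}$)
$C{\left(53 \right)} - \left(-4675 - 19460\right) \left(-22247 - 13958\right) = \left(- \frac{61}{18} + 2 \cdot 53^{2}\right) - \left(-4675 - 19460\right) \left(-22247 - 13958\right) = \left(- \frac{61}{18} + 2 \cdot 2809\right) - \left(-24135\right) \left(-36205\right) = \left(- \frac{61}{18} + 5618\right) - 873807675 = \frac{101063}{18} - 873807675 = - \frac{15728437087}{18}$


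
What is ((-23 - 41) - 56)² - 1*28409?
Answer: -14009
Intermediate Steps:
((-23 - 41) - 56)² - 1*28409 = (-64 - 56)² - 28409 = (-120)² - 28409 = 14400 - 28409 = -14009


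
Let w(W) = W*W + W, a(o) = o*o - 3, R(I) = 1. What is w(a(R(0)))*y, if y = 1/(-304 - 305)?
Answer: -2/609 ≈ -0.0032841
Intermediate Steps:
a(o) = -3 + o² (a(o) = o² - 3 = -3 + o²)
w(W) = W + W² (w(W) = W² + W = W + W²)
y = -1/609 (y = 1/(-609) = -1/609 ≈ -0.0016420)
w(a(R(0)))*y = ((-3 + 1²)*(1 + (-3 + 1²)))*(-1/609) = ((-3 + 1)*(1 + (-3 + 1)))*(-1/609) = -2*(1 - 2)*(-1/609) = -2*(-1)*(-1/609) = 2*(-1/609) = -2/609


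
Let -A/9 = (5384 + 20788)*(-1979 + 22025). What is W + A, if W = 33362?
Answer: -4721761846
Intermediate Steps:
A = -4721795208 (A = -9*(5384 + 20788)*(-1979 + 22025) = -235548*20046 = -9*524643912 = -4721795208)
W + A = 33362 - 4721795208 = -4721761846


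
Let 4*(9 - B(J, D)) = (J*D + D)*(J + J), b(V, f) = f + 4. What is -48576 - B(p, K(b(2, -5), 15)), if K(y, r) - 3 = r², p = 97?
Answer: 1035099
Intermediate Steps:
b(V, f) = 4 + f
K(y, r) = 3 + r²
B(J, D) = 9 - J*(D + D*J)/2 (B(J, D) = 9 - (J*D + D)*(J + J)/4 = 9 - (D*J + D)*2*J/4 = 9 - (D + D*J)*2*J/4 = 9 - J*(D + D*J)/2)
-48576 - B(p, K(b(2, -5), 15)) = -48576 - (9 - ½*(3 + 15²)*97 - ½*(3 + 15²)*97²) = -48576 - (9 - ½*(3 + 225)*97 - ½*(3 + 225)*9409) = -48576 - (9 - ½*228*97 - ½*228*9409) = -48576 - (9 - 11058 - 1072626) = -48576 - 1*(-1083675) = -48576 + 1083675 = 1035099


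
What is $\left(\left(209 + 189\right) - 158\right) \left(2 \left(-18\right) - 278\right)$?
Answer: $-75360$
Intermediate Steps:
$\left(\left(209 + 189\right) - 158\right) \left(2 \left(-18\right) - 278\right) = \left(398 - 158\right) \left(-36 - 278\right) = 240 \left(-314\right) = -75360$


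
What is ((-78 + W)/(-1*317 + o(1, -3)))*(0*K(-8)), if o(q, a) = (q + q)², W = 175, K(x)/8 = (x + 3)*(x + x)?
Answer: 0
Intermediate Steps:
K(x) = 16*x*(3 + x) (K(x) = 8*((x + 3)*(x + x)) = 8*((3 + x)*(2*x)) = 8*(2*x*(3 + x)) = 16*x*(3 + x))
o(q, a) = 4*q² (o(q, a) = (2*q)² = 4*q²)
((-78 + W)/(-1*317 + o(1, -3)))*(0*K(-8)) = ((-78 + 175)/(-1*317 + 4*1²))*(0*(16*(-8)*(3 - 8))) = (97/(-317 + 4*1))*(0*(16*(-8)*(-5))) = (97/(-317 + 4))*(0*640) = (97/(-313))*0 = (97*(-1/313))*0 = -97/313*0 = 0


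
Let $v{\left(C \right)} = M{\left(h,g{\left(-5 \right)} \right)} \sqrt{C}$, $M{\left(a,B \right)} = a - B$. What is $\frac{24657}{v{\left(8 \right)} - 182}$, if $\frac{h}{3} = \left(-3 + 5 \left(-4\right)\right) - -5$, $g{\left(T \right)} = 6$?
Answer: $- \frac{2243787}{2162} + \frac{739710 \sqrt{2}}{1081} \approx -70.107$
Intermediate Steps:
$h = -54$ ($h = 3 \left(\left(-3 + 5 \left(-4\right)\right) - -5\right) = 3 \left(\left(-3 - 20\right) + 5\right) = 3 \left(-23 + 5\right) = 3 \left(-18\right) = -54$)
$v{\left(C \right)} = - 60 \sqrt{C}$ ($v{\left(C \right)} = \left(-54 - 6\right) \sqrt{C} = - 60 \sqrt{C}$)
$\frac{24657}{v{\left(8 \right)} - 182} = \frac{24657}{- 60 \sqrt{8} - 182} = \frac{24657}{- 60 \cdot 2 \sqrt{2} - 182} = \frac{24657}{- 120 \sqrt{2} - 182} = \frac{24657}{-182 - 120 \sqrt{2}}$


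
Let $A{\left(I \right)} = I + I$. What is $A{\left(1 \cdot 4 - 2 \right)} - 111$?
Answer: $-107$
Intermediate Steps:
$A{\left(I \right)} = 2 I$
$A{\left(1 \cdot 4 - 2 \right)} - 111 = 2 \left(1 \cdot 4 - 2\right) - 111 = 2 \left(4 - 2\right) - 111 = 2 \cdot 2 - 111 = 4 - 111 = -107$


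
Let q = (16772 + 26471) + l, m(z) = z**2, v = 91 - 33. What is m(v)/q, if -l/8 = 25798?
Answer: -3364/163141 ≈ -0.020620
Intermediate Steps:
l = -206384 (l = -8*25798 = -206384)
v = 58
q = -163141 (q = (16772 + 26471) - 206384 = 43243 - 206384 = -163141)
m(v)/q = 58**2/(-163141) = 3364*(-1/163141) = -3364/163141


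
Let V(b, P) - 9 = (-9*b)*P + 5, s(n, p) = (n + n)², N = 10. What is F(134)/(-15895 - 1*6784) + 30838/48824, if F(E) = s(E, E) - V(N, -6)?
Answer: -81773867/32567044 ≈ -2.5109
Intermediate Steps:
s(n, p) = 4*n² (s(n, p) = (2*n)² = 4*n²)
V(b, P) = 14 - 9*P*b (V(b, P) = 9 + ((-9*b)*P + 5) = 9 + (-9*P*b + 5) = 9 + (5 - 9*P*b) = 14 - 9*P*b)
F(E) = -554 + 4*E² (F(E) = 4*E² - (14 - 9*(-6)*10) = 4*E² - (14 + 540) = 4*E² - 1*554 = 4*E² - 554 = -554 + 4*E²)
F(134)/(-15895 - 1*6784) + 30838/48824 = (-554 + 4*134²)/(-15895 - 1*6784) + 30838/48824 = (-554 + 4*17956)/(-15895 - 6784) + 30838*(1/48824) = (-554 + 71824)/(-22679) + 907/1436 = 71270*(-1/22679) + 907/1436 = -71270/22679 + 907/1436 = -81773867/32567044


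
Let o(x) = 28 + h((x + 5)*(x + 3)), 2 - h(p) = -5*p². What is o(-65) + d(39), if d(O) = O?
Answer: 69192069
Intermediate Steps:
h(p) = 2 + 5*p² (h(p) = 2 - (-5)*p² = 2 + 5*p²)
o(x) = 30 + 5*(3 + x)²*(5 + x)² (o(x) = 28 + (2 + 5*((x + 5)*(x + 3))²) = 28 + (2 + 5*((5 + x)*(3 + x))²) = 28 + (2 + 5*((3 + x)*(5 + x))²) = 28 + (2 + 5*((3 + x)²*(5 + x)²)) = 28 + (2 + 5*(3 + x)²*(5 + x)²) = 30 + 5*(3 + x)²*(5 + x)²)
o(-65) + d(39) = (30 + 5*(15 + (-65)² + 8*(-65))²) + 39 = (30 + 5*(15 + 4225 - 520)²) + 39 = (30 + 5*3720²) + 39 = (30 + 5*13838400) + 39 = (30 + 69192000) + 39 = 69192030 + 39 = 69192069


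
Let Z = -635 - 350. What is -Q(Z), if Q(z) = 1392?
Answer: -1392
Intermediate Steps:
Z = -985
-Q(Z) = -1*1392 = -1392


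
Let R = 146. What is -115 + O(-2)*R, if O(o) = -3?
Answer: -553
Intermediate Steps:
-115 + O(-2)*R = -115 - 3*146 = -115 - 438 = -553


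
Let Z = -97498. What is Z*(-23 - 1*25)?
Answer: 4679904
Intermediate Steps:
Z*(-23 - 1*25) = -97498*(-23 - 1*25) = -97498*(-23 - 25) = -97498*(-48) = 4679904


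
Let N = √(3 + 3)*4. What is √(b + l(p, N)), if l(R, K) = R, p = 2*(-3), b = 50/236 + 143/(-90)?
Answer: I*√5777870/885 ≈ 2.7161*I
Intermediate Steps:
b = -3656/2655 (b = 50*(1/236) + 143*(-1/90) = 25/118 - 143/90 = -3656/2655 ≈ -1.3770)
N = 4*√6 (N = √6*4 = 4*√6 ≈ 9.7980)
p = -6
√(b + l(p, N)) = √(-3656/2655 - 6) = √(-19586/2655) = I*√5777870/885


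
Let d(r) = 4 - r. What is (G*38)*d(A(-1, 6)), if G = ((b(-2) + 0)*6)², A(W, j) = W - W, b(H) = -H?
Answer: 21888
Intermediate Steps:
A(W, j) = 0
G = 144 (G = ((-1*(-2) + 0)*6)² = ((2 + 0)*6)² = (2*6)² = 12² = 144)
(G*38)*d(A(-1, 6)) = (144*38)*(4 - 1*0) = 5472*(4 + 0) = 5472*4 = 21888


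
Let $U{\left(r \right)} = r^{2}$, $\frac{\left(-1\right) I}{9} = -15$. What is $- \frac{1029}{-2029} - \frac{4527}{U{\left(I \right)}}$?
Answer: $\frac{1063138}{4108725} \approx 0.25875$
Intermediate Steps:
$I = 135$ ($I = \left(-9\right) \left(-15\right) = 135$)
$- \frac{1029}{-2029} - \frac{4527}{U{\left(I \right)}} = - \frac{1029}{-2029} - \frac{4527}{135^{2}} = \left(-1029\right) \left(- \frac{1}{2029}\right) - \frac{4527}{18225} = \frac{1029}{2029} - \frac{503}{2025} = \frac{1063138}{4108725}$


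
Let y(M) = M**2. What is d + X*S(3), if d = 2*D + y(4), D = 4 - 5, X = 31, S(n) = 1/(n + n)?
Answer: 115/6 ≈ 19.167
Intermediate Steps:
S(n) = 1/(2*n)
D = -1
d = 14 (d = 2*(-1) + 4**2 = -2 + 16 = 14)
d + X*S(3) = 14 + 31*((1/2)/3) = 14 + 31*((1/2)*(1/3)) = 14 + 31*(1/6) = 14 + 31/6 = 115/6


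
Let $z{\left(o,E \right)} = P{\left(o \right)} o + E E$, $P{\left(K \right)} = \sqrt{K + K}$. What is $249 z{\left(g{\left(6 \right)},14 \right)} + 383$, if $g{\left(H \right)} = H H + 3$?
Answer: $49187 + 9711 \sqrt{78} \approx 1.3495 \cdot 10^{5}$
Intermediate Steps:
$g{\left(H \right)} = 3 + H^{2}$ ($g{\left(H \right)} = H^{2} + 3 = 3 + H^{2}$)
$P{\left(K \right)} = \sqrt{2} \sqrt{K}$ ($P{\left(K \right)} = \sqrt{2 K} = \sqrt{2} \sqrt{K}$)
$z{\left(o,E \right)} = E^{2} + \sqrt{2} o^{\frac{3}{2}}$ ($z{\left(o,E \right)} = \sqrt{2} \sqrt{o} o + E E = \sqrt{2} o^{\frac{3}{2}} + E^{2} = E^{2} + \sqrt{2} o^{\frac{3}{2}}$)
$249 z{\left(g{\left(6 \right)},14 \right)} + 383 = 249 \left(14^{2} + \sqrt{2} \left(3 + 6^{2}\right)^{\frac{3}{2}}\right) + 383 = 249 \left(196 + \sqrt{2} \left(3 + 36\right)^{\frac{3}{2}}\right) + 383 = 249 \left(196 + \sqrt{2} \cdot 39^{\frac{3}{2}}\right) + 383 = 249 \left(196 + \sqrt{2} \cdot 39 \sqrt{39}\right) + 383 = 249 \left(196 + 39 \sqrt{78}\right) + 383 = \left(48804 + 9711 \sqrt{78}\right) + 383 = 49187 + 9711 \sqrt{78}$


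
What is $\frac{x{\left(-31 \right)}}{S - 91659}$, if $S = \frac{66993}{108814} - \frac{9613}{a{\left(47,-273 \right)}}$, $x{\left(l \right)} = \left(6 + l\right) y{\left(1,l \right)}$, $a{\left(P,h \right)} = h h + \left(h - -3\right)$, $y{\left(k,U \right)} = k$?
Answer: $\frac{202010470650}{740639180368129} \approx 0.00027275$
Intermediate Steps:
$a{\left(P,h \right)} = 3 + h + h^{2}$ ($a{\left(P,h \right)} = h^{2} + \left(h + 3\right) = h^{2} + \left(3 + h\right) = 3 + h + h^{2}$)
$x{\left(l \right)} = 6 + l$ ($x{\left(l \right)} = \left(6 + l\right) 1 = 6 + l$)
$S = \frac{3928804205}{8080418826}$ ($S = \frac{66993}{108814} - \frac{9613}{3 - 273 + \left(-273\right)^{2}} = 66993 \cdot \frac{1}{108814} - \frac{9613}{3 - 273 + 74529} = \frac{66993}{108814} - \frac{9613}{74259} = \frac{3928804205}{8080418826} \approx 0.48621$)
$\frac{x{\left(-31 \right)}}{S - 91659} = \frac{6 - 31}{\frac{3928804205}{8080418826} - 91659} = - \frac{25}{- \frac{740639180368129}{8080418826}} = \left(-25\right) \left(- \frac{8080418826}{740639180368129}\right) = \frac{202010470650}{740639180368129}$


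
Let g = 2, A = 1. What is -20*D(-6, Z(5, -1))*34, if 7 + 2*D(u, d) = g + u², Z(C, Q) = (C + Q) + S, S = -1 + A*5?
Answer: -10540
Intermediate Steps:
S = 4 (S = -1 + 1*5 = -1 + 5 = 4)
Z(C, Q) = 4 + C + Q (Z(C, Q) = (C + Q) + 4 = 4 + C + Q)
D(u, d) = -5/2 + u²/2 (D(u, d) = -7/2 + (2 + u²)/2 = -7/2 + (1 + u²/2) = -5/2 + u²/2)
-20*D(-6, Z(5, -1))*34 = -20*(-5/2 + (½)*(-6)²)*34 = -20*(-5/2 + (½)*36)*34 = -20*(-5/2 + 18)*34 = -20*31/2*34 = -310*34 = -10540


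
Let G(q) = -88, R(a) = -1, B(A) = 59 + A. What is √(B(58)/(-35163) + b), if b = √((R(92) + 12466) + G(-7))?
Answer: √(-50791 + 15264649*√12377)/3907 ≈ 10.547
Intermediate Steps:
b = √12377 (b = √((-1 + 12466) - 88) = √(12465 - 88) = √12377 ≈ 111.25)
√(B(58)/(-35163) + b) = √((59 + 58)/(-35163) + √12377) = √(117*(-1/35163) + √12377) = √(-13/3907 + √12377)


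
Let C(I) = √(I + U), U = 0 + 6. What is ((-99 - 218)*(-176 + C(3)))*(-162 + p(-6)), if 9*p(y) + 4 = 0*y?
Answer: -80177542/9 ≈ -8.9086e+6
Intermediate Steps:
p(y) = -4/9 (p(y) = -4/9 + (0*y)/9 = -4/9 + (⅑)*0 = -4/9 + 0 = -4/9)
U = 6
C(I) = √(6 + I) (C(I) = √(I + 6) = √(6 + I))
((-99 - 218)*(-176 + C(3)))*(-162 + p(-6)) = ((-99 - 218)*(-176 + √(6 + 3)))*(-162 - 4/9) = -317*(-176 + √9)*(-1462/9) = -317*(-176 + 3)*(-1462/9) = -317*(-173)*(-1462/9) = 54841*(-1462/9) = -80177542/9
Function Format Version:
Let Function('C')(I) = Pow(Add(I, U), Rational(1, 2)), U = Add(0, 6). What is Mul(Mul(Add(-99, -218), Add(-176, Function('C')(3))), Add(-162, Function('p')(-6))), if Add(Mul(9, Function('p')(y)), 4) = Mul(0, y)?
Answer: Rational(-80177542, 9) ≈ -8.9086e+6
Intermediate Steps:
Function('p')(y) = Rational(-4, 9) (Function('p')(y) = Add(Rational(-4, 9), Mul(Rational(1, 9), Mul(0, y))) = Add(Rational(-4, 9), Mul(Rational(1, 9), 0)) = Add(Rational(-4, 9), 0) = Rational(-4, 9))
U = 6
Function('C')(I) = Pow(Add(6, I), Rational(1, 2)) (Function('C')(I) = Pow(Add(I, 6), Rational(1, 2)) = Pow(Add(6, I), Rational(1, 2)))
Mul(Mul(Add(-99, -218), Add(-176, Function('C')(3))), Add(-162, Function('p')(-6))) = Mul(Mul(Add(-99, -218), Add(-176, Pow(Add(6, 3), Rational(1, 2)))), Add(-162, Rational(-4, 9))) = Mul(Mul(-317, Add(-176, Pow(9, Rational(1, 2)))), Rational(-1462, 9)) = Mul(Mul(-317, Add(-176, 3)), Rational(-1462, 9)) = Mul(Mul(-317, -173), Rational(-1462, 9)) = Mul(54841, Rational(-1462, 9)) = Rational(-80177542, 9)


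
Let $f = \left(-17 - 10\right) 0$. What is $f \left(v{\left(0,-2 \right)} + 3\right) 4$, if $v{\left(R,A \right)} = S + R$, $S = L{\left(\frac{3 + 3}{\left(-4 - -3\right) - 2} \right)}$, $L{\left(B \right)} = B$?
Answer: $0$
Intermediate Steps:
$f = 0$ ($f = \left(-27\right) 0 = 0$)
$S = -2$ ($S = \frac{3 + 3}{\left(-4 - -3\right) - 2} = \frac{6}{\left(-4 + 3\right) - 2} = \frac{6}{-1 - 2} = \frac{6}{-3} = 6 \left(- \frac{1}{3}\right) = -2$)
$v{\left(R,A \right)} = -2 + R$
$f \left(v{\left(0,-2 \right)} + 3\right) 4 = 0 \left(\left(-2 + 0\right) + 3\right) 4 = 0 \left(-2 + 3\right) 4 = 0 \cdot 1 \cdot 4 = 0 \cdot 4 = 0$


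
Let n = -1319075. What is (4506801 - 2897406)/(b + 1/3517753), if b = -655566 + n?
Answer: -297971267865/365594700088 ≈ -0.81503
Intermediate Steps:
b = -1974641 (b = -655566 - 1319075 = -1974641)
(4506801 - 2897406)/(b + 1/3517753) = (4506801 - 2897406)/(-1974641 + 1/3517753) = 1609395/(-1974641 + 1/3517753) = 1609395/(-6946299301672/3517753) = 1609395*(-3517753/6946299301672) = -297971267865/365594700088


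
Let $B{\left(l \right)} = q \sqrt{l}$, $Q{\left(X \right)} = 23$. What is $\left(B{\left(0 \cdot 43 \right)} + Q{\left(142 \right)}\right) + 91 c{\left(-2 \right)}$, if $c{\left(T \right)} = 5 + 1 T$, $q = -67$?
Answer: $296$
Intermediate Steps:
$B{\left(l \right)} = - 67 \sqrt{l}$
$c{\left(T \right)} = 5 + T$
$\left(B{\left(0 \cdot 43 \right)} + Q{\left(142 \right)}\right) + 91 c{\left(-2 \right)} = \left(- 67 \sqrt{0 \cdot 43} + 23\right) + 91 \left(5 - 2\right) = \left(- 67 \sqrt{0} + 23\right) + 91 \cdot 3 = \left(\left(-67\right) 0 + 23\right) + 273 = \left(0 + 23\right) + 273 = 23 + 273 = 296$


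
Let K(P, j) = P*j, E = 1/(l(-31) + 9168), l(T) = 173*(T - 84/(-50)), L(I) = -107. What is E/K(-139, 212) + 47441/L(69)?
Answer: -143141736211383/322846604716 ≈ -443.37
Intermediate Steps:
l(T) = 7266/25 + 173*T (l(T) = 173*(T - 84*(-1/50)) = 173*(T + 42/25) = 173*(42/25 + T) = 7266/25 + 173*T)
E = 25/102391 (E = 1/((7266/25 + 173*(-31)) + 9168) = 1/((7266/25 - 5363) + 9168) = 1/(-126809/25 + 9168) = 1/(102391/25) = 25/102391 ≈ 0.00024416)
E/K(-139, 212) + 47441/L(69) = 25/(102391*((-139*212))) + 47441/(-107) = (25/102391)/(-29468) + 47441*(-1/107) = (25/102391)*(-1/29468) - 47441/107 = -25/3017257988 - 47441/107 = -143141736211383/322846604716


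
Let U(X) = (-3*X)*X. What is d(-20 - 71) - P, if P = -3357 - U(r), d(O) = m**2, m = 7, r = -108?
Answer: -31586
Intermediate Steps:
U(X) = -3*X**2
d(O) = 49 (d(O) = 7**2 = 49)
P = 31635 (P = -3357 - (-3)*(-108)**2 = -3357 - (-3)*11664 = -3357 - 1*(-34992) = -3357 + 34992 = 31635)
d(-20 - 71) - P = 49 - 1*31635 = 49 - 31635 = -31586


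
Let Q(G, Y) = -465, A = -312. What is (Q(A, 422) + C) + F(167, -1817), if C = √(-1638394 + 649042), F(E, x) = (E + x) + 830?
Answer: -1285 + 6*I*√27482 ≈ -1285.0 + 994.66*I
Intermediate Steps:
F(E, x) = 830 + E + x
C = 6*I*√27482 (C = √(-989352) = 6*I*√27482 ≈ 994.66*I)
(Q(A, 422) + C) + F(167, -1817) = (-465 + 6*I*√27482) + (830 + 167 - 1817) = (-465 + 6*I*√27482) - 820 = -1285 + 6*I*√27482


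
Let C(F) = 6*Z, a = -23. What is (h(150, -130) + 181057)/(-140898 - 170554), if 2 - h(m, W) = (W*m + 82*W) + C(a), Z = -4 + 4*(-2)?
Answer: -211291/311452 ≈ -0.67841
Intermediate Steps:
Z = -12 (Z = -4 - 8 = -12)
C(F) = -72 (C(F) = 6*(-12) = -72)
h(m, W) = 74 - 82*W - W*m (h(m, W) = 2 - ((W*m + 82*W) - 72) = 2 - ((82*W + W*m) - 72) = 2 - (-72 + 82*W + W*m) = 2 + (72 - 82*W - W*m) = 74 - 82*W - W*m)
(h(150, -130) + 181057)/(-140898 - 170554) = ((74 - 82*(-130) - 1*(-130)*150) + 181057)/(-140898 - 170554) = ((74 + 10660 + 19500) + 181057)/(-311452) = (30234 + 181057)*(-1/311452) = 211291*(-1/311452) = -211291/311452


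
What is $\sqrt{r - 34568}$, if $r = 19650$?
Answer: $i \sqrt{14918} \approx 122.14 i$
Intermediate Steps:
$\sqrt{r - 34568} = \sqrt{19650 - 34568} = \sqrt{-14918} = i \sqrt{14918}$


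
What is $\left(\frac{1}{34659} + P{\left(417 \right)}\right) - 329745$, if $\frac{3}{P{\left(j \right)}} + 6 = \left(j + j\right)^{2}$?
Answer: $- \frac{2649728318500241}{8035689150} \approx -3.2975 \cdot 10^{5}$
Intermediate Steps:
$P{\left(j \right)} = \frac{3}{-6 + 4 j^{2}}$ ($P{\left(j \right)} = \frac{3}{-6 + \left(j + j\right)^{2}} = \frac{3}{-6 + \left(2 j\right)^{2}} = \frac{3}{-6 + 4 j^{2}}$)
$\left(\frac{1}{34659} + P{\left(417 \right)}\right) - 329745 = \left(\frac{1}{34659} + \frac{3}{2 \left(-3 + 2 \cdot 417^{2}\right)}\right) - 329745 = \left(\frac{1}{34659} + \frac{3}{2 \left(-3 + 2 \cdot 173889\right)}\right) - 329745 = \left(\frac{1}{34659} + \frac{3}{2 \left(-3 + 347778\right)}\right) - 329745 = \left(\frac{1}{34659} + \frac{3}{2 \cdot 347775}\right) - 329745 = \left(\frac{1}{34659} + \frac{3}{2} \cdot \frac{1}{347775}\right) - 329745 = \left(\frac{1}{34659} + \frac{1}{231850}\right) - 329745 = \frac{266509}{8035689150} - 329745 = - \frac{2649728318500241}{8035689150}$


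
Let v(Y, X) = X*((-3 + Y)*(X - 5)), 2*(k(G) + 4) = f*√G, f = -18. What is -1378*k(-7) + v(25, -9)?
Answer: 8284 + 12402*I*√7 ≈ 8284.0 + 32813.0*I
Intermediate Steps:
k(G) = -4 - 9*√G (k(G) = -4 + (-18*√G)/2 = -4 - 9*√G)
v(Y, X) = X*(-5 + X)*(-3 + Y) (v(Y, X) = X*((-3 + Y)*(-5 + X)) = X*((-5 + X)*(-3 + Y)) = X*(-5 + X)*(-3 + Y))
-1378*k(-7) + v(25, -9) = -1378*(-4 - 9*I*√7) - 9*(15 - 5*25 - 3*(-9) - 9*25) = -1378*(-4 - 9*I*√7) - 9*(15 - 125 + 27 - 225) = -1378*(-4 - 9*I*√7) - 9*(-308) = (5512 + 12402*I*√7) + 2772 = 8284 + 12402*I*√7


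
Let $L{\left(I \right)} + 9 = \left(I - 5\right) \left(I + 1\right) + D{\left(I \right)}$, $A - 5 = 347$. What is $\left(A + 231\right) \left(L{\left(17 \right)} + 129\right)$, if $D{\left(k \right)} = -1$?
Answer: $195305$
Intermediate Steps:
$A = 352$ ($A = 5 + 347 = 352$)
$L{\left(I \right)} = -10 + \left(1 + I\right) \left(-5 + I\right)$ ($L{\left(I \right)} = -9 + \left(\left(I - 5\right) \left(I + 1\right) - 1\right) = -9 + \left(\left(-5 + I\right) \left(1 + I\right) - 1\right) = -9 + \left(\left(1 + I\right) \left(-5 + I\right) - 1\right) = -9 + \left(-1 + \left(1 + I\right) \left(-5 + I\right)\right) = -10 + \left(1 + I\right) \left(-5 + I\right)$)
$\left(A + 231\right) \left(L{\left(17 \right)} + 129\right) = \left(352 + 231\right) \left(\left(-15 + 17^{2} - 68\right) + 129\right) = 583 \left(\left(-15 + 289 - 68\right) + 129\right) = 583 \left(206 + 129\right) = 583 \cdot 335 = 195305$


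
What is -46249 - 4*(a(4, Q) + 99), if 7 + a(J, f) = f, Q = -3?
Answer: -46605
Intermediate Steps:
a(J, f) = -7 + f
-46249 - 4*(a(4, Q) + 99) = -46249 - 4*((-7 - 3) + 99) = -46249 - 4*(-10 + 99) = -46249 - 4*89 = -46249 - 356 = -46605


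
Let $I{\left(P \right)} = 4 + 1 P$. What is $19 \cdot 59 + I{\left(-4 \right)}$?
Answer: $1121$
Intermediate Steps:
$I{\left(P \right)} = 4 + P$
$19 \cdot 59 + I{\left(-4 \right)} = 19 \cdot 59 + \left(4 - 4\right) = 1121 + 0 = 1121$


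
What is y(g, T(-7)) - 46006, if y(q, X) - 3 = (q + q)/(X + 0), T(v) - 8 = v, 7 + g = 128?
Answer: -45761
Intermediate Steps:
g = 121 (g = -7 + 128 = 121)
T(v) = 8 + v
y(q, X) = 3 + 2*q/X (y(q, X) = 3 + (q + q)/(X + 0) = 3 + (2*q)/X = 3 + 2*q/X)
y(g, T(-7)) - 46006 = (3 + 2*121/(8 - 7)) - 46006 = (3 + 2*121/1) - 46006 = (3 + 2*121*1) - 46006 = (3 + 242) - 46006 = 245 - 46006 = -45761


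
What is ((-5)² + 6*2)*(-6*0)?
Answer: 0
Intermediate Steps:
((-5)² + 6*2)*(-6*0) = (25 + 12)*0 = 37*0 = 0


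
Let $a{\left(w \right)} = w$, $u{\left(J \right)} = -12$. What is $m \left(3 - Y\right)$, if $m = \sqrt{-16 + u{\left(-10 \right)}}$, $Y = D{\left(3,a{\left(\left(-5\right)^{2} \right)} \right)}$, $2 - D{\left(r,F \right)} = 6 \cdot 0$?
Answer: $2 i \sqrt{7} \approx 5.2915 i$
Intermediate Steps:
$D{\left(r,F \right)} = 2$ ($D{\left(r,F \right)} = 2 - 6 \cdot 0 = 2 - 0 = 2 + 0 = 2$)
$Y = 2$
$m = 2 i \sqrt{7}$ ($m = \sqrt{-16 - 12} = \sqrt{-28} = 2 i \sqrt{7} \approx 5.2915 i$)
$m \left(3 - Y\right) = 2 i \sqrt{7} \left(3 - 2\right) = 2 i \sqrt{7} \cdot 1 = 2 i \sqrt{7}$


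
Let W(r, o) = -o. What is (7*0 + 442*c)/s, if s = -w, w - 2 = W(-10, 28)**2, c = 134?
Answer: -29614/393 ≈ -75.354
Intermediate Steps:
w = 786 (w = 2 + (-1*28)**2 = 2 + (-28)**2 = 2 + 784 = 786)
s = -786 (s = -1*786 = -786)
(7*0 + 442*c)/s = (7*0 + 442*134)/(-786) = (0 + 59228)*(-1/786) = 59228*(-1/786) = -29614/393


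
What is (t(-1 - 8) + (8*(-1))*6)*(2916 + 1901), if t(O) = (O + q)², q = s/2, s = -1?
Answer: 814073/4 ≈ 2.0352e+5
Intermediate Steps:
q = -½ (q = -1/2 = -1*½ = -½ ≈ -0.50000)
t(O) = (-½ + O)² (t(O) = (O - ½)² = (-½ + O)²)
(t(-1 - 8) + (8*(-1))*6)*(2916 + 1901) = ((-1 + 2*(-1 - 8))²/4 + (8*(-1))*6)*(2916 + 1901) = ((-1 + 2*(-9))²/4 - 8*6)*4817 = ((-1 - 18)²/4 - 48)*4817 = ((¼)*(-19)² - 48)*4817 = ((¼)*361 - 48)*4817 = (361/4 - 48)*4817 = (169/4)*4817 = 814073/4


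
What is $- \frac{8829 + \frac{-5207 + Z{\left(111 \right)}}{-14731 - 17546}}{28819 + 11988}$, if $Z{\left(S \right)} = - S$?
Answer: $- \frac{284978951}{1317127539} \approx -0.21636$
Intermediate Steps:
$- \frac{8829 + \frac{-5207 + Z{\left(111 \right)}}{-14731 - 17546}}{28819 + 11988} = - \frac{8829 + \frac{-5207 - 111}{-14731 - 17546}}{28819 + 11988} = - \frac{8829 + \frac{-5207 - 111}{-32277}}{40807} = - \frac{8829 - - \frac{5318}{32277}}{40807} = - \frac{8829 + \frac{5318}{32277}}{40807} = - \frac{284978951}{32277 \cdot 40807} = \left(-1\right) \frac{284978951}{1317127539} = - \frac{284978951}{1317127539}$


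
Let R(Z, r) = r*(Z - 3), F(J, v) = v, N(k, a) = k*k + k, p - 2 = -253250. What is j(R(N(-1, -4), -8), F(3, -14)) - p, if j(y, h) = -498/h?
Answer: 1772985/7 ≈ 2.5328e+5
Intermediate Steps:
p = -253248 (p = 2 - 253250 = -253248)
N(k, a) = k + k² (N(k, a) = k² + k = k + k²)
R(Z, r) = r*(-3 + Z)
j(R(N(-1, -4), -8), F(3, -14)) - p = -498/(-14) - 1*(-253248) = -498*(-1/14) + 253248 = 249/7 + 253248 = 1772985/7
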